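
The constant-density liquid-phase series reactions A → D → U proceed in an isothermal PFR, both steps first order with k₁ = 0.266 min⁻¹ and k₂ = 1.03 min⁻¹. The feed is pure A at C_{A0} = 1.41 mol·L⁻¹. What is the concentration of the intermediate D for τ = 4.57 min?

Solving the coupled first-order balances gives C_D(τ) = [k₁/(k₂−k₁)]·C_{A0}·(e^(−k₁τ) − e^(−k₂τ)).
e^(−k₁τ) = e^(−0.266×4.57) = e^(−1.216) = 0.2965; e^(−k₂τ) = e^(−4.707) = 0.009031.
C_D = 0.266×1.41/(1.03−0.266) × (0.2965−0.009031) = 0.4909×0.2875 = 0.1411 mol·L⁻¹.

0.141 mol·L⁻¹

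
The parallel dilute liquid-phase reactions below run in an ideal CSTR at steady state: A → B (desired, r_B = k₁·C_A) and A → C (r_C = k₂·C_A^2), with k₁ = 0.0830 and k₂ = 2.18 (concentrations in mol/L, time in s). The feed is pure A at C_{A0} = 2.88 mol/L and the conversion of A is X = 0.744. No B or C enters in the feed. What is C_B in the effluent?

0.105 mol/L

Exit C_A = C_{A0}(1−X) = 2.88×0.256 = 0.7373 mol/L.
Rates in a CSTR are evaluated at the outlet concentration: r_B = 0.0830×0.7373 = 0.06119, r_C = 2.18×0.7373^2 = 1.185.
Fraction of consumed A going to B: r_B/(r_B+r_C) = 0.04910.
C_B = 0.04910·C_{A0}·X = 0.04910×2.88×0.744 = 0.105 mol/L.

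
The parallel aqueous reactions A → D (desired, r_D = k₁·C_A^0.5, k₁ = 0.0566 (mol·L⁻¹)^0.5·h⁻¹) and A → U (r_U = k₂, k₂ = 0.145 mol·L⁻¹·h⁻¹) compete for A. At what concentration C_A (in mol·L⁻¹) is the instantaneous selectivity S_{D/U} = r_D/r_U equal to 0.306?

S_{D/U} = (k₁/k₂)·C_A^0.5 ⇒ C_A = (S·k₂/k₁)^(2).
= (0.306×0.145/0.0566)^(2) = (0.7839)^(2) = 0.615 mol·L⁻¹.

0.615 mol·L⁻¹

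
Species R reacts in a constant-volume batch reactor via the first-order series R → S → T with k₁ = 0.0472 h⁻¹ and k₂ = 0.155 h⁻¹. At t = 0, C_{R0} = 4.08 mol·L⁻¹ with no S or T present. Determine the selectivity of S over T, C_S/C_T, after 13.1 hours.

0.631

For first-order series with pure R initially, C_S(t) = k₁C_{R0}/(k₂−k₁)·(e^(−k₁t) − e^(−k₂t)).
e^(−k₁t) = e^(−0.0472×13.1) = e^(−0.6183) = 0.5388; e^(−k₂t) = e^(−2.030) = 0.1313.
C_S = 0.0472×4.08/(0.155−0.0472) × (0.5388−0.1313) = 1.786×0.4076 = 0.7281 mol·L⁻¹.
C_R = C_{R0}e^(−k₁t) = 2.199 mol·L⁻¹, so C_T = C_{R0}−C_R−C_S = 1.153 mol·L⁻¹; C_S/C_T = 0.631.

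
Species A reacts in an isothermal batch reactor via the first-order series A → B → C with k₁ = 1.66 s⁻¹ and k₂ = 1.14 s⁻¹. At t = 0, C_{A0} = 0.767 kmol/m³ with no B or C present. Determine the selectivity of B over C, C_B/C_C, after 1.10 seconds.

The intermediate concentration in a first-order A→B→C sequence is C_B = k₁C_{A0}(e^(−k₁t) − e^(−k₂t))/(k₂−k₁).
e^(−k₁t) = e^(−1.66×1.10) = e^(−1.826) = 0.1611; e^(−k₂t) = e^(−1.254) = 0.2854.
C_B = 1.66×0.767/(1.14−1.66) × (0.1611−0.2854) = (-2.449)×(-0.1243) = 0.3044 kmol/m³.
C_A = C_{A0}e^(−k₁t) = 0.1235 kmol/m³, so C_C = C_{A0}−C_A−C_B = 0.3391 kmol/m³; C_B/C_C = 0.898.

0.898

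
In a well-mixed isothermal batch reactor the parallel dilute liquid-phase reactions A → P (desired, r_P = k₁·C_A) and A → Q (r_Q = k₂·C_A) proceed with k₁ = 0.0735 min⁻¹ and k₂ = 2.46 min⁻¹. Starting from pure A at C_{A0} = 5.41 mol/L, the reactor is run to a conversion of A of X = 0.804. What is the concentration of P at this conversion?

C_A = C_{A0}(1−X) = 1.060 mol/L.
Both paths are first order in A, so the instantaneous fraction to P is constant: dC_P/d(−C_A) = k₁/(k₁+k₂) = 0.02901.
C_P = 0.02901·(C_{A0}−C_A) = 0.02901×4.350 = 0.126 mol/L.

0.126 mol/L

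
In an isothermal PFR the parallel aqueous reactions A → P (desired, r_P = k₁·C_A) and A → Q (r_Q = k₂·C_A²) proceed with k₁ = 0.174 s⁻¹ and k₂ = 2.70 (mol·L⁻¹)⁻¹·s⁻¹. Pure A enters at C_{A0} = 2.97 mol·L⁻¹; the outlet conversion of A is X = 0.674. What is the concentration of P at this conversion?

C_A = C_{A0}(1−X) = 0.9682 mol·L⁻¹.
Along a PFR/batch, dC_P/dC_A = −r_P/(r_P+r_Q) = −k₁/(k₁+k₂·C_A).
Integrating from C_{A0} to C_A: C_P = (0.174/2.70)·ln[(0.174+2.70·2.97)/(0.174+2.70·0.968)] = 0.06444·ln(8.193/2.788) = 0.06946 mol·L⁻¹.

0.0695 mol·L⁻¹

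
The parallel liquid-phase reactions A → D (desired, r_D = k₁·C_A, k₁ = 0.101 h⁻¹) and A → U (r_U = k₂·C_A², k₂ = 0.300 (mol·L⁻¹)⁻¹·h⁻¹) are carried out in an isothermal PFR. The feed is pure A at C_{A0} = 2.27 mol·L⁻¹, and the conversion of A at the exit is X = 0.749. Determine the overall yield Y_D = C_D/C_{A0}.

0.157

C_A = C_{A0}(1−X) = 0.5698 mol·L⁻¹.
Along a PFR/batch, dC_D/dC_A = −r_D/(r_D+r_U) = −k₁/(k₁+k₂·C_A).
Integrating from C_{A0} to C_A: C_D = (0.101/0.300)·ln[(0.101+0.300·2.27)/(0.101+0.300·0.570)] = 0.3367·ln(0.7820/0.2719) = 0.3556 mol·L⁻¹.
Y_D = C_D/C_{A0} = 0.3556/2.27 = 0.157.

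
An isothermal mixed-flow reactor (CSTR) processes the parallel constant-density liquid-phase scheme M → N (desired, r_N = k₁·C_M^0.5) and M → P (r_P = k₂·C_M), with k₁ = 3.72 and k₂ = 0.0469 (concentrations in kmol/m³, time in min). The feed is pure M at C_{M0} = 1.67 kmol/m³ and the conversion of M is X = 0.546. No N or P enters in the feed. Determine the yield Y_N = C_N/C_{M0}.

0.540

Exit C_M = C_{M0}(1−X) = 1.67×0.454 = 0.7582 kmol/m³.
In a CSTR the entire volume is at exit conditions, so r_N = 3.72×0.7582^0.5 = 3.239 and r_P = 0.0469×0.7582 = 0.03556.
Fraction of consumed M going to N: r_N/(r_N+r_P) = 0.9891.
C_N = 0.9891·C_{M0}·X = 0.9891×1.67×0.546 = 0.902 kmol/m³; Y_N = C_N/C_{M0} = 0.540.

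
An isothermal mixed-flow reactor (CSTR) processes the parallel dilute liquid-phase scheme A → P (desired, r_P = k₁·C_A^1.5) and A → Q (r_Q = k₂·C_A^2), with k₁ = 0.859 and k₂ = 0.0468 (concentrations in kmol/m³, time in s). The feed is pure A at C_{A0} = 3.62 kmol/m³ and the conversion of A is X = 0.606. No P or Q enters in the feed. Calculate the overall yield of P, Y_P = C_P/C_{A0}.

0.569

Exit C_A = C_{A0}(1−X) = 3.62×0.394 = 1.426 kmol/m³.
Rates in a CSTR are evaluated at the outlet concentration: r_P = 0.859×1.426^1.5 = 1.463, r_Q = 0.0468×1.426^2 = 0.09520.
Fraction of consumed A going to P: r_P/(r_P+r_Q) = 0.9389.
C_P = 0.9389·C_{A0}·X = 0.9389×3.62×0.606 = 2.06 kmol/m³; Y_P = C_P/C_{A0} = 0.569.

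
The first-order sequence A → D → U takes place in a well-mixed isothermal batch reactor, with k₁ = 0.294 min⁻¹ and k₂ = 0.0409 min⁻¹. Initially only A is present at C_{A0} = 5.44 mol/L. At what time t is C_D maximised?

The intermediate peaks when r₁ = r₂, i.e. k₁e^(−k₁t) = k₂e^(−k₂t), giving t_opt = ln(k₂/k₁)/(k₂−k₁).
= ln(0.0409/0.294)/(0.0409−0.294) = ln(0.1391)/-0.2531 = -1.972/-0.2531 = 7.79 min.

7.79 min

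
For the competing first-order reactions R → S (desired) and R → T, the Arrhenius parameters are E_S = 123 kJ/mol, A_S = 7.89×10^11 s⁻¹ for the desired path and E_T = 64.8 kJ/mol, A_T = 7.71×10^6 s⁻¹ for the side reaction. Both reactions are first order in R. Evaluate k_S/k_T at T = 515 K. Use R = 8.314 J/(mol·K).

0.128

With equal orders, S_{S/T} = k_S/k_T = (A_S/A_T)·exp[(E_T−E_S)/(RT)].
(E_T−E_S)/(RT) = (64.8−123)×10³/(8.314×515) = -58200/4282 = -13.59.
k_S/k_T = (7.89×10^11/7.71×10^6)·exp(-13.59) = 1.023×10^5 × 1.250×10^-6 = 0.128.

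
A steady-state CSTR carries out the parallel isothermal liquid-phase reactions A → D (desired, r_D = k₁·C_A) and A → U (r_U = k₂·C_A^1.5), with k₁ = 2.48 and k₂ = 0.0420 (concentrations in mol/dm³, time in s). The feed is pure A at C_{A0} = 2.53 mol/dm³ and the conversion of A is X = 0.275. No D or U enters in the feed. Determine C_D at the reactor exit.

Exit C_A = C_{A0}(1−X) = 2.53×0.725 = 1.834 mol/dm³.
In a CSTR the entire volume is at exit conditions, so r_D = 2.48×1.834 = 4.549 and r_U = 0.0420×1.834^1.5 = 0.1043.
Fraction of consumed A going to D: r_D/(r_D+r_U) = 0.9776.
C_D = 0.9776·C_{A0}·X = 0.9776×2.53×0.275 = 0.680 mol/dm³.

0.680 mol/dm³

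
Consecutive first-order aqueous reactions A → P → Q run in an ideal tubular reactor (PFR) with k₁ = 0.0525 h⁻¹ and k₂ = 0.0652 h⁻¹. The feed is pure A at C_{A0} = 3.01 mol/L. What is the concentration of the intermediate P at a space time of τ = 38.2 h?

For first-order series with pure A initially, C_P(τ) = k₁C_{A0}/(k₂−k₁)·(e^(−k₁τ) − e^(−k₂τ)).
e^(−k₁τ) = e^(−0.0525×38.2) = e^(−2.006) = 0.1346; e^(−k₂τ) = e^(−2.491) = 0.08286.
C_P = 0.0525×3.01/(0.0652−0.0525) × (0.1346−0.08286) = 12.44×0.05174 = 0.6437 mol/L.

0.644 mol/L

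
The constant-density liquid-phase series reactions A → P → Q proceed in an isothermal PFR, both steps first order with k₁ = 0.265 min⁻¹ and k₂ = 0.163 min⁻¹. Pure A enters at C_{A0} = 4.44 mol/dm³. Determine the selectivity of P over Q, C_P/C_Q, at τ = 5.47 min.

Solving the coupled first-order balances gives C_P(τ) = [k₁/(k₂−k₁)]·C_{A0}·(e^(−k₁τ) − e^(−k₂τ)).
e^(−k₁τ) = e^(−0.265×5.47) = e^(−1.450) = 0.2347; e^(−k₂τ) = e^(−0.8916) = 0.4100.
C_P = 0.265×4.44/(0.163−0.265) × (0.2347−0.4100) = (-11.54)×(-0.1753) = 2.022 mol/dm³.
C_A = C_{A0}e^(−k₁τ) = 1.042 mol/dm³, so C_Q = C_{A0}−C_A−C_P = 1.376 mol/dm³; C_P/C_Q = 1.47.

1.47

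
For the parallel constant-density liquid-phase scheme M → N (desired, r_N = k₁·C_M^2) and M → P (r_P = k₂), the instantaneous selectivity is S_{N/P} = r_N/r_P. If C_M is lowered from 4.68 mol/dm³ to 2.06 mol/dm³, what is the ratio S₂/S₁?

S_{N/P} = (k₁/k₂)·C_M^2, so S₂/S₁ = (C_{M,2}/C_{M,1})^2.
= (2.06/4.68)^2 = (0.4402)^2 = 0.194.

0.194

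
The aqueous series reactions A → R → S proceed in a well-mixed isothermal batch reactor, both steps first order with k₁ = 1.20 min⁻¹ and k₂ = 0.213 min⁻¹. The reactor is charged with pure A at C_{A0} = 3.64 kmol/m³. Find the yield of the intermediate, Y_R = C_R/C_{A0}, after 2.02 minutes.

Solving the coupled first-order balances gives C_R(t) = [k₁/(k₂−k₁)]·C_{A0}·(e^(−k₁t) − e^(−k₂t)).
e^(−k₁t) = e^(−1.20×2.02) = e^(−2.424) = 0.08857; e^(−k₂t) = e^(−0.4303) = 0.6503.
C_R = 1.20×3.64/(0.213−1.20) × (0.08857−0.6503) = (-4.426)×(-0.5618) = 2.486 kmol/m³.
Y_R = C_R/C_{A0} = 2.486/3.64 = 0.683.

0.683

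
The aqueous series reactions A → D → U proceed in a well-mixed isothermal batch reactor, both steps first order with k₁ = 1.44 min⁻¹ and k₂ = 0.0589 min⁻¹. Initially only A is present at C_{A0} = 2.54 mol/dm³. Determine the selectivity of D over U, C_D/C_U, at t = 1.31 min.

19.6

For first-order series with pure A initially, C_D(t) = k₁C_{A0}/(k₂−k₁)·(e^(−k₁t) − e^(−k₂t)).
e^(−k₁t) = e^(−1.44×1.31) = e^(−1.886) = 0.1516; e^(−k₂t) = e^(−0.07716) = 0.9257.
C_D = 1.44×2.54/(0.0589−1.44) × (0.1516−0.9257) = (-2.648)×(-0.7741) = 2.050 mol/dm³.
C_A = C_{A0}e^(−k₁t) = 0.3851 mol/dm³, so C_U = C_{A0}−C_A−C_D = 0.1048 mol/dm³; C_D/C_U = 19.6.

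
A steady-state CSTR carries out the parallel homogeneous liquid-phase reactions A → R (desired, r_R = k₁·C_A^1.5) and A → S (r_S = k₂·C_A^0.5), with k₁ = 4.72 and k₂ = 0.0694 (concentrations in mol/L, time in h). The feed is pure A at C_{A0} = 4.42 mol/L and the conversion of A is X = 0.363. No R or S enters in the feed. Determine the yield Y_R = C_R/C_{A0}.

Exit C_A = C_{A0}(1−X) = 4.42×0.637 = 2.816 mol/L.
A CSTR operates uniformly at the exit composition, giving r_R = 22.30 and r_S = 0.1165 (each k·C_A^n at C_A = 2.816).
Fraction of consumed A going to R: r_R/(r_R+r_S) = 0.9948.
C_R = 0.9948·C_{A0}·X = 0.9948×4.42×0.363 = 1.60 mol/L; Y_R = C_R/C_{A0} = 0.361.

0.361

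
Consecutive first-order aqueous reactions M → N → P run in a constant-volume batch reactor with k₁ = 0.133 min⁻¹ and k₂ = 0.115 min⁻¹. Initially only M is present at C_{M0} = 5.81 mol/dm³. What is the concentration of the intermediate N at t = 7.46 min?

2.29 mol/dm³

For first-order series with pure M initially, C_N(t) = k₁C_{M0}/(k₂−k₁)·(e^(−k₁t) − e^(−k₂t)).
e^(−k₁t) = e^(−0.133×7.46) = e^(−0.9922) = 0.3708; e^(−k₂t) = e^(−0.8579) = 0.4241.
C_N = 0.133×5.81/(0.115−0.133) × (0.3708−0.4241) = (-42.93)×(-0.05328) = 2.287 mol/dm³.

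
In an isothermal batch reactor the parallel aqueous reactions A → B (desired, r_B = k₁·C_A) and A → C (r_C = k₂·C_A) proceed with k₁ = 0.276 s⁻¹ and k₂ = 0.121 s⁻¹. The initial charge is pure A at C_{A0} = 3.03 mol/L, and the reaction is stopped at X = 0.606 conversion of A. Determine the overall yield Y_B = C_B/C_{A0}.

0.421

C_A = C_{A0}(1−X) = 1.194 mol/L.
Both paths are first order in A, so the instantaneous fraction to B is constant: dC_B/d(−C_A) = k₁/(k₁+k₂) = 0.6952.
C_B = 0.6952·(C_{A0}−C_A) = 0.6952×1.836 = 1.28 mol/L.
Y_B = C_B/C_{A0} = 1.277/3.03 = 0.421.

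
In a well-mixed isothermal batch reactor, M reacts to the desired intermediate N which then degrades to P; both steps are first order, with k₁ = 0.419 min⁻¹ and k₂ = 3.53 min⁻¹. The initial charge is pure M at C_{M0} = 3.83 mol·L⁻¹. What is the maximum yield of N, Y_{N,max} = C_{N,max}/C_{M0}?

Evaluating C_N at t_opt = ln(k₂/k₁)/(k₂−k₁) gives C_{N,max}/C_{M0} = (k₁/k₂)^[k₂/(k₂−k₁)].
= (0.419/3.53)^(3.53/(3.53−0.419)) = (0.1187)^(1.135) = 0.08908.

0.0891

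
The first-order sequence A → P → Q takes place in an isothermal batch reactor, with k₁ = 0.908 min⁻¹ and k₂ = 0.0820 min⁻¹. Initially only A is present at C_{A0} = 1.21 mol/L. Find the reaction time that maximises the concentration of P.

2.91 min

Setting dC_P/dt = 0 gives t_opt = ln(k₂/k₁)/(k₂−k₁).
= ln(0.0820/0.908)/(0.0820−0.908) = ln(0.09031)/-0.8260 = -2.405/-0.8260 = 2.91 min.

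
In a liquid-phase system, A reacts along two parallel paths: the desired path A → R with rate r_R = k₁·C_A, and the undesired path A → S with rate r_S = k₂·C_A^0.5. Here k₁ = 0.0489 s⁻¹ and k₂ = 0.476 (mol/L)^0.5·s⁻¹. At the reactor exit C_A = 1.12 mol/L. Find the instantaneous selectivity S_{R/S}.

S_{R/S} = r_R/r_S = (k₁·C_A)/(k₂·C_A^0.5) = (k₁/k₂)·C_A^0.5.
= (0.0489×1.120) / (0.476×1.120^0.5) = 0.05477/0.5038 = 0.109.
Since the desired path is higher order in A, keeping C_A high (PFR or concentrated feed) favours R.

0.109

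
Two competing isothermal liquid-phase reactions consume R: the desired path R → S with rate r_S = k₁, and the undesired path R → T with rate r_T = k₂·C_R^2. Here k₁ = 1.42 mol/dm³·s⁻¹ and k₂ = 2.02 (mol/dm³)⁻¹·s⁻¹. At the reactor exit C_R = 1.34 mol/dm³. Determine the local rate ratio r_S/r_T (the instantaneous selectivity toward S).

S_{S/T} = r_S/r_T = (k₁)/(k₂·C_R^2) = (k₁/k₂)·C_R^-2.
= (1.42) / (2.02×1.340^2) = 1.420/3.627 = 0.391.
The undesired path is higher order in R, so low C_R (CSTR or dilute feed) favours S.

0.391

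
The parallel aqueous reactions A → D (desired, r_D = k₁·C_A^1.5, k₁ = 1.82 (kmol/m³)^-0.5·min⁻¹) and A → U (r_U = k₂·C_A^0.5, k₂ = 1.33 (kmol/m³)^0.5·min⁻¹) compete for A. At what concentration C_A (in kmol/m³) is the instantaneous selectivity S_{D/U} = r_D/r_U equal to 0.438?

S_{D/U} = (k₁/k₂)·C_A ⇒ C_A = S·k₂/k₁.
= 0.438×1.33/1.82 = 0.320 kmol/m³.

0.320 kmol/m³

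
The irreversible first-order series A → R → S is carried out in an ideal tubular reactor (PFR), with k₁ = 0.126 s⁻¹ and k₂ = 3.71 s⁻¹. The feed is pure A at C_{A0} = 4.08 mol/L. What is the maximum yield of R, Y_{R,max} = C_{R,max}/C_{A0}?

Evaluating C_R at τ_opt = ln(k₂/k₁)/(k₂−k₁) gives C_{R,max}/C_{A0} = (k₁/k₂)^[k₂/(k₂−k₁)].
= (0.126/3.71)^(3.71/(3.71−0.126)) = (0.03396)^(1.035) = 0.03015.

0.0302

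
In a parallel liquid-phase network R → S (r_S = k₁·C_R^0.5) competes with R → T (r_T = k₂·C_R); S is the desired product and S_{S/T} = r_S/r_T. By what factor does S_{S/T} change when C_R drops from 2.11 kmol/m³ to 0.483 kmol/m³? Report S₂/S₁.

S_{S/T} = (k₁/k₂)·C_R^-0.5, so S₂/S₁ = (C_{R,2}/C_{R,1})^-0.5.
= (0.483/2.11)^(-0.5) = (0.2289)^(-0.5) = 2.09.
Selectivity toward S rises as C_R falls — low-concentration operation is favoured.

2.09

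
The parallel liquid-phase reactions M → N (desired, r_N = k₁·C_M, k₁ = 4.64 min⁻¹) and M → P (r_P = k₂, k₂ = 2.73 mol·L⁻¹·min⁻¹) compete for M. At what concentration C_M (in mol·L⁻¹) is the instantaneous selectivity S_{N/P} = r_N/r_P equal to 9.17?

S_{N/P} = (k₁/k₂)·C_M ⇒ C_M = S·k₂/k₁.
= 9.17×2.73/4.64 = 5.40 mol·L⁻¹.

5.40 mol·L⁻¹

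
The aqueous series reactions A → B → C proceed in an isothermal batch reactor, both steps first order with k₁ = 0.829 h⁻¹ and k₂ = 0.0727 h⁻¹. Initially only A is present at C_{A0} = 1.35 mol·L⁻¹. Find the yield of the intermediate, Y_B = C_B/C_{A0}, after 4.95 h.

For first-order series with pure A initially, C_B(t) = k₁C_{A0}/(k₂−k₁)·(e^(−k₁t) − e^(−k₂t)).
e^(−k₁t) = e^(−0.829×4.95) = e^(−4.104) = 0.01651; e^(−k₂t) = e^(−0.3599) = 0.6978.
C_B = 0.829×1.35/(0.0727−0.829) × (0.01651−0.6978) = (-1.480)×(-0.6813) = 1.008 mol·L⁻¹.
Y_B = C_B/C_{A0} = 1.008/1.35 = 0.747.

0.747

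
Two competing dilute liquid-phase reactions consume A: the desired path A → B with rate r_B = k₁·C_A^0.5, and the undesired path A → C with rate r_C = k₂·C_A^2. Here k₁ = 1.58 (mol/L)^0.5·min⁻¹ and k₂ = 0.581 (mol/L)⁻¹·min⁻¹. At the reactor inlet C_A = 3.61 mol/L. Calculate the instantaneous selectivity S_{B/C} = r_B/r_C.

S_{B/C} = r_B/r_C = (k₁·C_A^0.5)/(k₂·C_A^2) = (k₁/k₂)·C_A^-1.5.
= (1.58×3.610^0.5) / (0.581×3.610^2) = 3.002/7.572 = 0.396.
The undesired path is higher order in A, so low C_A (CSTR or dilute feed) favours B.

0.396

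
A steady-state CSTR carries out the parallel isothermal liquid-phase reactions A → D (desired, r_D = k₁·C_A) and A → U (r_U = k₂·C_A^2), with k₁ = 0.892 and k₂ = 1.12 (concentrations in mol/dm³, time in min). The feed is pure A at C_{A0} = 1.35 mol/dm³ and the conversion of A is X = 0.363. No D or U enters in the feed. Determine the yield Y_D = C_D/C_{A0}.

0.175

Exit C_A = C_{A0}(1−X) = 1.35×0.637 = 0.8600 mol/dm³.
A CSTR operates uniformly at the exit composition, giving r_D = 0.7671 and r_U = 0.8283 (each k·C_A^n at C_A = 0.8600).
Fraction of consumed A going to D: r_D/(r_D+r_U) = 0.4808.
C_D = 0.4808·C_{A0}·X = 0.4808×1.35×0.363 = 0.236 mol/dm³; Y_D = C_D/C_{A0} = 0.175.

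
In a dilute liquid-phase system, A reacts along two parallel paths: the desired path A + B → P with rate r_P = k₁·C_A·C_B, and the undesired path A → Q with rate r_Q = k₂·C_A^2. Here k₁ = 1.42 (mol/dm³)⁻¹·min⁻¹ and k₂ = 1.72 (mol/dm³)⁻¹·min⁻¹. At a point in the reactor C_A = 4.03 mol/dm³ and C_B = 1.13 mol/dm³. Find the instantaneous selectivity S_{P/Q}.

S_{P/Q} = r_P/r_Q = (k₁·C_A·C_B)/(k₂·C_A^2) = (k₁/k₂)·C_A⁻¹·C_B.
= (1.42×4.030×1.130) / (1.72×4.030^2) = 6.467/27.93 = 0.231.
The undesired path is higher order in A, so low C_A (CSTR or dilute feed) favours P.

0.231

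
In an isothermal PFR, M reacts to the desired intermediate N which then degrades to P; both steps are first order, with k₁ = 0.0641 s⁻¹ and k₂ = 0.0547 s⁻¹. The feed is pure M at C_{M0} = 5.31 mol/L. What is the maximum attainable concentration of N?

2.11 mol/L

For a first-order series the maximum intermediate yield is C_{N,max}/C_{M0} = (k₁/k₂)^[k₂/(k₂−k₁)].
= (0.0641/0.0547)^(0.0547/(0.0547−0.0641)) = (1.172)^(-5.819) = 0.3974.
C_{N,max} = 0.3974×5.31 = 2.11 mol/L.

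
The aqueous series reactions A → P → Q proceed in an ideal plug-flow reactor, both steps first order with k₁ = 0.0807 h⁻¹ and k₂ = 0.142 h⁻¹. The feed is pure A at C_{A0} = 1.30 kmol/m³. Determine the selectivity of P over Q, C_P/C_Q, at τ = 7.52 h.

For first-order series with pure A initially, C_P(τ) = k₁C_{A0}/(k₂−k₁)·(e^(−k₁τ) − e^(−k₂τ)).
e^(−k₁τ) = e^(−0.0807×7.52) = e^(−0.6069) = 0.5451; e^(−k₂τ) = e^(−1.068) = 0.3438.
C_P = 0.0807×1.30/(0.142−0.0807) × (0.5451−0.3438) = 1.711×0.2013 = 0.3445 kmol/m³.
C_A = C_{A0}e^(−k₁τ) = 0.7086 kmol/m³, so C_Q = C_{A0}−C_A−C_P = 0.2469 kmol/m³; C_P/C_Q = 1.40.

1.40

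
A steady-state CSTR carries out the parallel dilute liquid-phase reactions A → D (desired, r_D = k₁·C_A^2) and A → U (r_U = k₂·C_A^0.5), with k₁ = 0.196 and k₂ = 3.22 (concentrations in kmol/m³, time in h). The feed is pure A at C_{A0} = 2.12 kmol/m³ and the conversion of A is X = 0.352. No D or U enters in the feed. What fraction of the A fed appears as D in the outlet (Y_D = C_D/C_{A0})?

0.0314

Exit C_A = C_{A0}(1−X) = 2.12×0.648 = 1.374 kmol/m³.
Rates in a CSTR are evaluated at the outlet concentration: r_D = 0.196×1.374^2 = 0.3699, r_U = 3.22×1.374^0.5 = 3.774.
Fraction of consumed A going to D: r_D/(r_D+r_U) = 0.08926.
C_D = 0.08926·C_{A0}·X = 0.08926×2.12×0.352 = 0.0666 kmol/m³; Y_D = C_D/C_{A0} = 0.0314.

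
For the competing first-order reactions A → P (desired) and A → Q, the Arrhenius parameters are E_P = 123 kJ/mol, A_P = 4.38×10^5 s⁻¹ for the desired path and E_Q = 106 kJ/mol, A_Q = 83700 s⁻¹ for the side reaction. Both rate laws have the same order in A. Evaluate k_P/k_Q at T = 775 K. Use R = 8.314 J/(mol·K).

0.374

k_P/k_Q = (A_P/A_Q)·exp[−(E_P−E_Q)/(RT)] = (A_P/A_Q)·exp[(E_Q−E_P)/(RT)].
(E_Q−E_P)/(RT) = (106−123)×10³/(8.314×775) = -17000/6443 = -2.638.
k_P/k_Q = (4.38×10^5/83700)·exp(-2.638) = 5.233 × 0.07148 = 0.374.
Since E_P > E_Q, raising the temperature improves selectivity toward P.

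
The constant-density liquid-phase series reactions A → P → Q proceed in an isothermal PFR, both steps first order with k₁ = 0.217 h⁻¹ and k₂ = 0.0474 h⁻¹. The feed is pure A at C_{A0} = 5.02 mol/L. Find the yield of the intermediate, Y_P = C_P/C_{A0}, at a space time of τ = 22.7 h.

0.427

For first-order series with pure A initially, C_P(τ) = k₁C_{A0}/(k₂−k₁)·(e^(−k₁τ) − e^(−k₂τ)).
e^(−k₁τ) = e^(−0.217×22.7) = e^(−4.926) = 0.007256; e^(−k₂τ) = e^(−1.076) = 0.3410.
C_P = 0.217×5.02/(0.0474−0.217) × (0.007256−0.3410) = (-6.423)×(-0.3337) = 2.143 mol/L.
Y_P = C_P/C_{A0} = 2.143/5.02 = 0.427.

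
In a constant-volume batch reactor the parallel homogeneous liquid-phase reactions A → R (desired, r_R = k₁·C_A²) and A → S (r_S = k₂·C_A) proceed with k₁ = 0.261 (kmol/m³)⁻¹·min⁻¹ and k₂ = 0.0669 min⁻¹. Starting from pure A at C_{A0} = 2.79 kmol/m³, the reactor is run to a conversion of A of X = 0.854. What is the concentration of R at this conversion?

1.99 kmol/m³

C_A = C_{A0}(1−X) = 0.4073 kmol/m³.
Along a PFR/batch, dC_S/dC_A = −r_S/(r_R+r_S) = −k₂/(k₂+k₁·C_A).
Integrating from C_{A0} to C_A: C_S = (0.0669/0.261)·ln[(0.0669+0.261·2.79)/(0.0669+0.261·0.407)] = 0.2563·ln(0.7951/0.1732) = 0.3906 kmol/m³.
Then C_R = (C_{A0}−C_A) − C_S = 2.383 − 0.3906 = 1.992 kmol/m³.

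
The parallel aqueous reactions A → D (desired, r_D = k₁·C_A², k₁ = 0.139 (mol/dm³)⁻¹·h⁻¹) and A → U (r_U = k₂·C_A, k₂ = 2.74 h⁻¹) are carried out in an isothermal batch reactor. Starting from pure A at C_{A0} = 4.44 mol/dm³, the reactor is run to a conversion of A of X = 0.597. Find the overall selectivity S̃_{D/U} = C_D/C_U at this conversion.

C_A = C_{A0}(1−X) = 1.789 mol/dm³.
Along a PFR/batch, dC_U/dC_A = −r_U/(r_D+r_U) = −k₂/(k₂+k₁·C_A).
Integrating from C_{A0} to C_A: C_U = (2.74/0.139)·ln[(2.74+0.139·4.44)/(2.74+0.139·1.79)] = 19.71·ln(3.357/2.989) = 2.292 mol/dm³.
Then C_D = (C_{A0}−C_A) − C_U = 2.651 − 2.292 = 0.3591 mol/dm³.
S̃_{D/U} = C_D/C_U = 0.3591/2.292 = 0.157.

0.157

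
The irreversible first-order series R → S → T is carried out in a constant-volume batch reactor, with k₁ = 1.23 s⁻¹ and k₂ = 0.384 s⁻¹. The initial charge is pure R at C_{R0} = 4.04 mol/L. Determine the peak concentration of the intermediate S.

At the optimum, C_{S,max}/C_{R0} = (k₁/k₂)^[k₂/(k₂−k₁)].
= (1.23/0.384)^(0.384/(0.384−1.23)) = (3.203)^(-0.4539) = 0.5895.
C_{S,max} = 0.5895×4.04 = 2.38 mol/L.

2.38 mol/L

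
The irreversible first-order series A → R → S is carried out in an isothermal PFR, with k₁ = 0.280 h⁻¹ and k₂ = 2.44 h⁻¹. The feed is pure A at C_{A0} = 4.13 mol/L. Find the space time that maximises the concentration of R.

1.00 h

The intermediate peaks when r₁ = r₂, i.e. k₁e^(−k₁τ) = k₂e^(−k₂τ), giving τ_opt = ln(k₂/k₁)/(k₂−k₁).
= ln(2.44/0.280)/(2.44−0.280) = ln(8.714)/2.160 = 2.165/2.160 = 1.00 h.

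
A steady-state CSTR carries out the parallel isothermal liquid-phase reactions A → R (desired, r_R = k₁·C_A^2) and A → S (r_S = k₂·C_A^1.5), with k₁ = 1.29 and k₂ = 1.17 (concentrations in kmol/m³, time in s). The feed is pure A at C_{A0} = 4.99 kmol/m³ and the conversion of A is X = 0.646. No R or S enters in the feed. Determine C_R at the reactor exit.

Exit C_A = C_{A0}(1−X) = 4.99×0.354 = 1.766 kmol/m³.
In a CSTR the entire volume is at exit conditions, so r_R = 1.29×1.766^2 = 4.025 and r_S = 1.17×1.766^1.5 = 2.747.
Fraction of consumed A going to R: r_R/(r_R+r_S) = 0.5944.
C_R = 0.5944·C_{A0}·X = 0.5944×4.99×0.646 = 1.92 kmol/m³.

1.92 kmol/m³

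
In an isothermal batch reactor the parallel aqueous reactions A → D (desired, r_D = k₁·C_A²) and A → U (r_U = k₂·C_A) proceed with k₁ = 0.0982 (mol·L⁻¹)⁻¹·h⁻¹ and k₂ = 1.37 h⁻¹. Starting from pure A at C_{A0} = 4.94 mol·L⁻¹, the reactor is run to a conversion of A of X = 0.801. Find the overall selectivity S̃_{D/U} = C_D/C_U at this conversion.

C_A = C_{A0}(1−X) = 0.9831 mol·L⁻¹.
Along a PFR/batch, dC_U/dC_A = −r_U/(r_D+r_U) = −k₂/(k₂+k₁·C_A).
Integrating from C_{A0} to C_A: C_U = (1.37/0.0982)·ln[(1.37+0.0982·4.94)/(1.37+0.0982·0.983)] = 13.95·ln(1.855/1.467) = 3.279 mol·L⁻¹.
Then C_D = (C_{A0}−C_A) − C_U = 3.957 − 3.279 = 0.6779 mol·L⁻¹.
S̃_{D/U} = C_D/C_U = 0.6779/3.279 = 0.207.

0.207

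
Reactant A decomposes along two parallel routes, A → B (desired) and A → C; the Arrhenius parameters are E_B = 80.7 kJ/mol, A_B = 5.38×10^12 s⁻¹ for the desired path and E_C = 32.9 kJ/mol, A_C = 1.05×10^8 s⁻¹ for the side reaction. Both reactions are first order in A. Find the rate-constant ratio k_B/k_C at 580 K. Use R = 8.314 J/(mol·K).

2.54

With equal orders, S_{B/C} = k_B/k_C = (A_B/A_C)·exp[(E_C−E_B)/(RT)].
(E_C−E_B)/(RT) = (32.9−80.7)×10³/(8.314×580) = -47800/4822 = -9.913.
k_B/k_C = (5.38×10^12/1.05×10^8)·exp(-9.913) = 51238 × 4.954×10^-5 = 2.54.
Since E_B > E_C, raising the temperature improves selectivity toward B.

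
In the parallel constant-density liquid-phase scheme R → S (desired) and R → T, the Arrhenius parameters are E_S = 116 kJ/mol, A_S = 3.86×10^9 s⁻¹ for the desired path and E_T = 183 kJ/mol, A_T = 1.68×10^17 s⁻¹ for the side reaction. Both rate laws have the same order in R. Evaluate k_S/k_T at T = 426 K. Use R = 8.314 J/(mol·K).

With equal orders, S_{S/T} = k_S/k_T = (A_S/A_T)·exp[(E_T−E_S)/(RT)].
(E_T−E_S)/(RT) = (183−116)×10³/(8.314×426) = 67000/3542 = 18.92.
k_S/k_T = (3.86×10^9/1.68×10^17)·exp(18.92) = 2.298×10^-8 × 1.643×10^8 = 3.77.
Since E_S < E_T, lowering the temperature improves selectivity toward S.

3.77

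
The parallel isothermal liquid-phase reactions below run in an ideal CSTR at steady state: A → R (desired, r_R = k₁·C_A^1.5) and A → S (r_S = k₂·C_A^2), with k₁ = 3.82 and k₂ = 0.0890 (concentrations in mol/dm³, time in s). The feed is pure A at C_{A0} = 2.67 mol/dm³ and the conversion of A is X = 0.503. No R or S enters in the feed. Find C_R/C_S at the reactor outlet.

37.3

Exit C_A = C_{A0}(1−X) = 2.67×0.497 = 1.327 mol/dm³.
In a CSTR the entire volume is at exit conditions, so r_R = 3.82×1.327^1.5 = 5.839 and r_S = 0.0890×1.327^2 = 0.1567.
Overall selectivity = C_R/C_S = r_Rτ/(r_Sτ) = r_R/r_S = 37.3.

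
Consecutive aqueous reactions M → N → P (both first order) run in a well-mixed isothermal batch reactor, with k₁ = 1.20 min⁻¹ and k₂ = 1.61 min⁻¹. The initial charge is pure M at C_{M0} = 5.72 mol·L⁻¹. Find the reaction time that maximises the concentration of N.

Setting dC_N/dt = 0 gives t_opt = ln(k₂/k₁)/(k₂−k₁).
= ln(1.61/1.20)/(1.61−1.20) = ln(1.342)/0.4100 = 0.2939/0.4100 = 0.717 min.

0.717 min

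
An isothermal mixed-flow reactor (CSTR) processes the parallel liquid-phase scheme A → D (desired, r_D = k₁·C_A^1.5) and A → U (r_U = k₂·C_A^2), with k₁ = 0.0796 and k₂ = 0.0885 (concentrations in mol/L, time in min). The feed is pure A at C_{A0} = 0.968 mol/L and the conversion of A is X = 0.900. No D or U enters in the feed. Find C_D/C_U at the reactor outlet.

Exit C_A = C_{A0}(1−X) = 0.968×0.100 = 0.09680 mol/L.
A CSTR operates uniformly at the exit composition, giving r_D = 0.002397 and r_U = 8.293×10^-4 (each k·C_A^n at C_A = 0.09680).
Overall selectivity = C_D/C_U = r_Dτ/(r_Uτ) = r_D/r_U = 2.89.

2.89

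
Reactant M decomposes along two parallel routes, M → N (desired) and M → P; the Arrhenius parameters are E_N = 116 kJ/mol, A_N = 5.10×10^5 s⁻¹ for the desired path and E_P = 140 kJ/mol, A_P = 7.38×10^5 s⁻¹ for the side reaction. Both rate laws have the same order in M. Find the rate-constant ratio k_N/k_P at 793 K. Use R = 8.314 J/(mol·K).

26.3

k_N/k_P = (A_N/A_P)·exp[−(E_N−E_P)/(RT)] = (A_N/A_P)·exp[(E_P−E_N)/(RT)].
(E_P−E_N)/(RT) = (140−116)×10³/(8.314×793) = 24000/6593 = 3.640.
k_N/k_P = (5.10×10^5/7.38×10^5)·exp(3.640) = 0.6911 × 38.10 = 26.3.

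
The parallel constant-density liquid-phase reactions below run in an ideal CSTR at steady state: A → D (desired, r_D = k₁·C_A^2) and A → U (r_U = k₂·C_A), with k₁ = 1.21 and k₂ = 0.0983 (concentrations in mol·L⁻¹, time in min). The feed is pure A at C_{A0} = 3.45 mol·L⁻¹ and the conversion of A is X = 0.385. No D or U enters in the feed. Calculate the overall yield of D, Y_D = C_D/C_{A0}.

0.371

Exit C_A = C_{A0}(1−X) = 3.45×0.615 = 2.122 mol·L⁻¹.
A CSTR operates uniformly at the exit composition, giving r_D = 5.447 and r_U = 0.2086 (each k·C_A^n at C_A = 2.122).
Fraction of consumed A going to D: r_D/(r_D+r_U) = 0.9631.
C_D = 0.9631·C_{A0}·X = 0.9631×3.45×0.385 = 1.28 mol·L⁻¹; Y_D = C_D/C_{A0} = 0.371.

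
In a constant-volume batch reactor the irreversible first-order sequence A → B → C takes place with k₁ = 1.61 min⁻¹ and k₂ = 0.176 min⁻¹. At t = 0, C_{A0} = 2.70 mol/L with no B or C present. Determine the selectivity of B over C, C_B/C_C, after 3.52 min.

1.52

The intermediate concentration in a first-order A→B→C sequence is C_B = k₁C_{A0}(e^(−k₁t) − e^(−k₂t))/(k₂−k₁).
e^(−k₁t) = e^(−1.61×3.52) = e^(−5.667) = 0.003458; e^(−k₂t) = e^(−0.6195) = 0.5382.
C_B = 1.61×2.70/(0.176−1.61) × (0.003458−0.5382) = (-3.031)×(-0.5347) = 1.621 mol/L.
C_A = C_{A0}e^(−k₁t) = 0.009335 mol/L, so C_C = C_{A0}−C_A−C_B = 1.070 mol/L; C_B/C_C = 1.52.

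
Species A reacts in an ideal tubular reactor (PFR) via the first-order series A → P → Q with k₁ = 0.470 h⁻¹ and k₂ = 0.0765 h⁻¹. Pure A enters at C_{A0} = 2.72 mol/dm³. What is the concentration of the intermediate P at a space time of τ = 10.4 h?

The intermediate concentration in a first-order A→B→C sequence is C_P = k₁C_{A0}(e^(−k₁τ) − e^(−k₂τ))/(k₂−k₁).
e^(−k₁τ) = e^(−0.470×10.4) = e^(−4.888) = 0.007536; e^(−k₂τ) = e^(−0.7956) = 0.4513.
C_P = 0.470×2.72/(0.0765−0.470) × (0.007536−0.4513) = (-3.249)×(-0.4438) = 1.442 mol/dm³.

1.44 mol/dm³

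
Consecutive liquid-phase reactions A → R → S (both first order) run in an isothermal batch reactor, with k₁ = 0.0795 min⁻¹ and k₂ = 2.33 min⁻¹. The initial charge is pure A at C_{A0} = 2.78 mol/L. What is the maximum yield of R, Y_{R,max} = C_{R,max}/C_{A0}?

0.0303

For a first-order series the maximum intermediate yield is C_{R,max}/C_{A0} = (k₁/k₂)^[k₂/(k₂−k₁)].
= (0.0795/2.33)^(2.33/(2.33−0.0795)) = (0.03412)^(1.035) = 0.03028.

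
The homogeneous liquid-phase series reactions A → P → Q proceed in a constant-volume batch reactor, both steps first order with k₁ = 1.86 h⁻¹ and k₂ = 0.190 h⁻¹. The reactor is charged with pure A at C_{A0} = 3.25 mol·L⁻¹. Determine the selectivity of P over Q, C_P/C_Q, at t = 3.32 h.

For first-order series with pure A initially, C_P(t) = k₁C_{A0}/(k₂−k₁)·(e^(−k₁t) − e^(−k₂t)).
e^(−k₁t) = e^(−1.86×3.32) = e^(−6.175) = 0.002080; e^(−k₂t) = e^(−0.6308) = 0.5322.
C_P = 1.86×3.25/(0.190−1.86) × (0.002080−0.5322) = (-3.620)×(-0.5301) = 1.919 mol·L⁻¹.
C_A = C_{A0}e^(−k₁t) = 0.006761 mol·L⁻¹, so C_Q = C_{A0}−C_A−C_P = 1.324 mol·L⁻¹; C_P/C_Q = 1.45.

1.45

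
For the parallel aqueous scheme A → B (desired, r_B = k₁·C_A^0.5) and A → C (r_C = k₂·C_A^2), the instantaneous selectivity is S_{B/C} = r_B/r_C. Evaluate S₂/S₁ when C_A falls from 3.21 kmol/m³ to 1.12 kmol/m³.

S_{B/C} = (k₁/k₂)·C_A^-1.5, so S₂/S₁ = (C_{A,2}/C_{A,1})^-1.5.
= (1.12/3.21)^(-1.5) = (0.3489)^(-1.5) = 4.85.

4.85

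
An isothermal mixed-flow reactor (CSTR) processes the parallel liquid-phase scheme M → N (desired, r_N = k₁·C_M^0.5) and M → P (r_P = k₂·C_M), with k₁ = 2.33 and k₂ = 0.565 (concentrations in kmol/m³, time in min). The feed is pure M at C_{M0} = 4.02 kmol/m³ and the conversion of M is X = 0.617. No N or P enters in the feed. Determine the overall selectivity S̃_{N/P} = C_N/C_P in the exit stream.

3.32

Exit C_M = C_{M0}(1−X) = 4.02×0.383 = 1.540 kmol/m³.
Rates in a CSTR are evaluated at the outlet concentration: r_N = 2.33×1.540^0.5 = 2.891, r_P = 0.565×1.540 = 0.8699.
Overall selectivity = C_N/C_P = r_Nτ/(r_Pτ) = r_N/r_P = 3.32.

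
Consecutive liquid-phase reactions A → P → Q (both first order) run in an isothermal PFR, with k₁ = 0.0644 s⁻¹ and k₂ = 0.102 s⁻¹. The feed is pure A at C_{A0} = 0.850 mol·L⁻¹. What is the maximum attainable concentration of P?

0.244 mol·L⁻¹

At the optimum, C_{P,max}/C_{A0} = (k₁/k₂)^[k₂/(k₂−k₁)].
= (0.0644/0.102)^(0.102/(0.102−0.0644)) = (0.6314)^(2.713) = 0.2872.
C_{P,max} = 0.2872×0.850 = 0.244 mol·L⁻¹.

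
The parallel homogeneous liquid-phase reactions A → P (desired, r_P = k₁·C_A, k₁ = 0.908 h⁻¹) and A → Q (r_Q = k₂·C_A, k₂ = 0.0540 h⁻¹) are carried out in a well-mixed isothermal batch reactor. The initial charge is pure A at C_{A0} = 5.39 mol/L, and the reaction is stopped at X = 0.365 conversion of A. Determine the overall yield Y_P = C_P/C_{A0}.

0.345

C_A = C_{A0}(1−X) = 3.423 mol/L.
Both paths are first order in A, so the instantaneous fraction to P is constant: dC_P/d(−C_A) = k₁/(k₁+k₂) = 0.9439.
C_P = 0.9439·(C_{A0}−C_A) = 0.9439×1.967 = 1.86 mol/L.
Y_P = C_P/C_{A0} = 1.857/5.39 = 0.345.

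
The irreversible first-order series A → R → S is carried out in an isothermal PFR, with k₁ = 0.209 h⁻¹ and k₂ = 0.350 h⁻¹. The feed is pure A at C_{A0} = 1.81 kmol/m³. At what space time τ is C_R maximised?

For first-order series the maximum of C_R occurs at τ_opt = ln(k₂/k₁)/(k₂−k₁).
= ln(0.350/0.209)/(0.350−0.209) = ln(1.675)/0.1410 = 0.5156/0.1410 = 3.66 h.

3.66 h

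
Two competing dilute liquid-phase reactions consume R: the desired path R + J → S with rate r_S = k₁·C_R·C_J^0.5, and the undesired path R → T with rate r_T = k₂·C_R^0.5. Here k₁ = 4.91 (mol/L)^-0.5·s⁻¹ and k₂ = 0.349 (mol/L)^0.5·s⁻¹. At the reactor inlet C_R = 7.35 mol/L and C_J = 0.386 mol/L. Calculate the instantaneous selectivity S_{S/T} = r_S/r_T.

23.7

S_{S/T} = r_S/r_T = (k₁·C_R·C_J^0.5)/(k₂·C_R^0.5) = (k₁/k₂)·C_R^0.5·C_J^0.5.
= (4.91×7.350×0.3860^0.5) / (0.349×7.350^0.5) = 22.42/0.9462 = 23.7.
Since the desired path is higher order in R, keeping C_R high (PFR or concentrated feed) favours S.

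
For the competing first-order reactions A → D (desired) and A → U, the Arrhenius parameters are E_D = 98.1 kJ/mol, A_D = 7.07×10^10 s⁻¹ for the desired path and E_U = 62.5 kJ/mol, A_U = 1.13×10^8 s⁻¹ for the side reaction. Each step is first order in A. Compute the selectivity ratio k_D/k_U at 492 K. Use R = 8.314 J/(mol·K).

0.104

k_D/k_U = (A_D/A_U)·exp[−(E_D−E_U)/(RT)] = (A_D/A_U)·exp[(E_U−E_D)/(RT)].
(E_U−E_D)/(RT) = (62.5−98.1)×10³/(8.314×492) = -35600/4090 = -8.703.
k_D/k_U = (7.07×10^10/1.13×10^8)·exp(-8.703) = 625.7 × 1.661×10^-4 = 0.104.
Since E_D > E_U, raising the temperature improves selectivity toward D.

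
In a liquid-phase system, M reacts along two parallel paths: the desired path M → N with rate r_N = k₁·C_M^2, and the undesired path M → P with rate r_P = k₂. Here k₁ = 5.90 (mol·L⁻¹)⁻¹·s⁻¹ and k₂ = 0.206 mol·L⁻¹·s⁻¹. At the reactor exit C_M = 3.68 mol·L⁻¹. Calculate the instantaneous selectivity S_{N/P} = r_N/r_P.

S_{N/P} = r_N/r_P = (k₁·C_M^2)/(k₂) = (k₁/k₂)·C_M^2.
= (5.90×3.680^2) / (0.206) = 79.90/0.2060 = 388.
Since the desired path is higher order in M, keeping C_M high (PFR or concentrated feed) favours N.

388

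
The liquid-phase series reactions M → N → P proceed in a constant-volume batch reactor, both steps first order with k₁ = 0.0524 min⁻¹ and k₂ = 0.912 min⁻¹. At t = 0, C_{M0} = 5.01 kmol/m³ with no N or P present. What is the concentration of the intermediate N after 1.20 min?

The intermediate concentration in a first-order A→B→C sequence is C_N = k₁C_{M0}(e^(−k₁t) − e^(−k₂t))/(k₂−k₁).
e^(−k₁t) = e^(−0.0524×1.20) = e^(−0.06288) = 0.9391; e^(−k₂t) = e^(−1.094) = 0.3347.
C_N = 0.0524×5.01/(0.912−0.0524) × (0.9391−0.3347) = 0.3054×0.6043 = 0.1846 kmol/m³.

0.185 kmol/m³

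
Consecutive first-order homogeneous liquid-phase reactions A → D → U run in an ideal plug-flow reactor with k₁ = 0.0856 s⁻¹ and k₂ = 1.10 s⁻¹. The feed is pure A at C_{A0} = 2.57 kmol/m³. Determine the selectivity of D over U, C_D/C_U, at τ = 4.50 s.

0.216

For first-order series with pure A initially, C_D(τ) = k₁C_{A0}/(k₂−k₁)·(e^(−k₁τ) − e^(−k₂τ)).
e^(−k₁τ) = e^(−0.0856×4.50) = e^(−0.3852) = 0.6803; e^(−k₂τ) = e^(−4.950) = 0.007083.
C_D = 0.0856×2.57/(1.10−0.0856) × (0.6803−0.007083) = 0.2169×0.6732 = 0.1460 kmol/m³.
C_A = C_{A0}e^(−k₁τ) = 1.748 kmol/m³, so C_U = C_{A0}−C_A−C_D = 0.6756 kmol/m³; C_D/C_U = 0.216.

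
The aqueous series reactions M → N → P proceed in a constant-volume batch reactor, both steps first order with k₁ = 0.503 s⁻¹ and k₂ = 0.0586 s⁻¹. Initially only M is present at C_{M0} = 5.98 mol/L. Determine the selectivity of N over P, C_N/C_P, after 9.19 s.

1.91

For first-order series with pure M initially, C_N(t) = k₁C_{M0}/(k₂−k₁)·(e^(−k₁t) − e^(−k₂t)).
e^(−k₁t) = e^(−0.503×9.19) = e^(−4.623) = 0.009828; e^(−k₂t) = e^(−0.5385) = 0.5836.
C_N = 0.503×5.98/(0.0586−0.503) × (0.009828−0.5836) = (-6.769)×(-0.5738) = 3.884 mol/L.
C_M = C_{M0}e^(−k₁t) = 0.05877 mol/L, so C_P = C_{M0}−C_M−C_N = 2.038 mol/L; C_N/C_P = 1.91.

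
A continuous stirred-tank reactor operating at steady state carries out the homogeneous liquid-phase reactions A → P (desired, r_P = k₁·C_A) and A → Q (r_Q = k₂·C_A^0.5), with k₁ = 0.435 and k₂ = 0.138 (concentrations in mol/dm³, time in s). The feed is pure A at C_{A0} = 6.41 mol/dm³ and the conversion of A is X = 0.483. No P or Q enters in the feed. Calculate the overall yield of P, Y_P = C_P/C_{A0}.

Exit C_A = C_{A0}(1−X) = 6.41×0.517 = 3.314 mol/dm³.
Rates in a CSTR are evaluated at the outlet concentration: r_P = 0.435×3.314 = 1.442, r_Q = 0.138×3.314^0.5 = 0.2512.
Fraction of consumed A going to P: r_P/(r_P+r_Q) = 0.8516.
C_P = 0.8516·C_{A0}·X = 0.8516×6.41×0.483 = 2.64 mol/dm³; Y_P = C_P/C_{A0} = 0.411.

0.411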